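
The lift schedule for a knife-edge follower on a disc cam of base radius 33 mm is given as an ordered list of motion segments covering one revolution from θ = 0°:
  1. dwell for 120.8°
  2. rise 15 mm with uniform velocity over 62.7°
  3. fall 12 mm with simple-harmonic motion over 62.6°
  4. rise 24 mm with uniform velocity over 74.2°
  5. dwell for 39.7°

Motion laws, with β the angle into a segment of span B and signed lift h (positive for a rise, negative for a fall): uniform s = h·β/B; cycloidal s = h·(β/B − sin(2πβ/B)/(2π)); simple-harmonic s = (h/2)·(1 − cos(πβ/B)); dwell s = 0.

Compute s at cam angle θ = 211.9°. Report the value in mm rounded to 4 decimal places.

seg 1 [0°–120.8°] dwell: s stays 0.0000
seg 2 [120.8°–183.5°] uniform, h=15: full span → s += 15 → s = 15.0000
seg 3 [183.5°–246.1°] simple-harmonic, h=-12: θ=211.9° here. β=28.4, B=62.6. -12/2·(1 − cos(π·0.4537)) = -5.1299 → s = 9.8701

9.8701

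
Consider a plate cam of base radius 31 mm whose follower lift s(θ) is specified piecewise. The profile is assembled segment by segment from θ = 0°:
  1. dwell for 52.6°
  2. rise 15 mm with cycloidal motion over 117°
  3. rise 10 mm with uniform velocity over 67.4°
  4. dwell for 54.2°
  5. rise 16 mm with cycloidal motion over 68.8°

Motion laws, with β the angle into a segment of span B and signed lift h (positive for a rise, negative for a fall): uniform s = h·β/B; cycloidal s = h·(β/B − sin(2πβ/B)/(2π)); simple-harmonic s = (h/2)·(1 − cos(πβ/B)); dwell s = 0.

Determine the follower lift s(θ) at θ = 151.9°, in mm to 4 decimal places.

seg 1 [0°–52.6°] dwell: s stays 0.0000
seg 2 [52.6°–169.6°] cycloidal, h=15: θ=151.9° here. β=99.3, B=117. 15·(0.8487 − sin(2π·0.8487)/(2π)) = 14.6734 → s = 14.6734

14.6734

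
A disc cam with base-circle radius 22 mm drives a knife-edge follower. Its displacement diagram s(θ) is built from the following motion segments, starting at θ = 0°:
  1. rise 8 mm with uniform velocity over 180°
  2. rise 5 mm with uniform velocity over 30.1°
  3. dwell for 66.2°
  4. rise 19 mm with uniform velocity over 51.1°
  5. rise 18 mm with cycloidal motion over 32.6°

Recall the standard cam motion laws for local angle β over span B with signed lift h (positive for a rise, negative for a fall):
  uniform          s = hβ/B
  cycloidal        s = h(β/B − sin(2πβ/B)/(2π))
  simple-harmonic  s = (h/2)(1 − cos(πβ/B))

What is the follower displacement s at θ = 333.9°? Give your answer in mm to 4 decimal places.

seg 1 [0°–180°] uniform, h=8: full span → s += 8 → s = 8.0000
seg 2 [180°–210.1°] uniform, h=5: full span → s += 5 → s = 13.0000
seg 3 [210.1°–276.3°] dwell: s stays 13.0000
seg 4 [276.3°–327.4°] uniform, h=19: full span → s += 19 → s = 32.0000
seg 5 [327.4°–360°] cycloidal, h=18: θ=333.9° here. β=6.5, B=32.6. 18·(0.1994 − sin(2π·0.1994)/(2π)) = 0.8678 → s = 32.8678

32.8678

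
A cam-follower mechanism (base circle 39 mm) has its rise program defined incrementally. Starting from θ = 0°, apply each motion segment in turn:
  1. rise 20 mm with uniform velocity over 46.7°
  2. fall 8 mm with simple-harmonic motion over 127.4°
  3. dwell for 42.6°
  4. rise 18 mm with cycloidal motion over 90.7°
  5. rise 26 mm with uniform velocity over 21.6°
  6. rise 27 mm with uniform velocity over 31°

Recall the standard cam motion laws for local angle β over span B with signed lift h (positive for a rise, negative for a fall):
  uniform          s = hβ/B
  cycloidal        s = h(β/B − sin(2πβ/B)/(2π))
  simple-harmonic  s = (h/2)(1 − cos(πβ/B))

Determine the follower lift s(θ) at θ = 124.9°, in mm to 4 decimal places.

seg 1 [0°–46.7°] uniform, h=20: full span → s += 20 → s = 20.0000
seg 2 [46.7°–174.1°] simple-harmonic, h=-8: θ=124.9° here. β=78.2, B=127.4. -8/2·(1 − cos(π·0.6138)) = -5.4000 → s = 14.6000

14.6000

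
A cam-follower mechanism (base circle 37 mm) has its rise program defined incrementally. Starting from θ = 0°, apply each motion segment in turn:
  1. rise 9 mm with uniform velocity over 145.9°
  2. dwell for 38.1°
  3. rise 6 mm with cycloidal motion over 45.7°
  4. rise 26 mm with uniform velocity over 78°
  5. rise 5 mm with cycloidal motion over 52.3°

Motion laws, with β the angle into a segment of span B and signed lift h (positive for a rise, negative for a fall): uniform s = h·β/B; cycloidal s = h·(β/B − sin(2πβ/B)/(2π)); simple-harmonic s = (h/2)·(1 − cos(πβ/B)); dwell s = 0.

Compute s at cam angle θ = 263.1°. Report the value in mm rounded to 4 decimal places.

seg 1 [0°–145.9°] uniform, h=9: full span → s += 9 → s = 9.0000
seg 2 [145.9°–184°] dwell: s stays 9.0000
seg 3 [184°–229.7°] cycloidal, h=6: full span → s += 6 → s = 15.0000
seg 4 [229.7°–307.7°] uniform, h=26: θ=263.1° here. β=33.4, B=78. 26·33.4/78 = 11.1333 → s = 26.1333

26.1333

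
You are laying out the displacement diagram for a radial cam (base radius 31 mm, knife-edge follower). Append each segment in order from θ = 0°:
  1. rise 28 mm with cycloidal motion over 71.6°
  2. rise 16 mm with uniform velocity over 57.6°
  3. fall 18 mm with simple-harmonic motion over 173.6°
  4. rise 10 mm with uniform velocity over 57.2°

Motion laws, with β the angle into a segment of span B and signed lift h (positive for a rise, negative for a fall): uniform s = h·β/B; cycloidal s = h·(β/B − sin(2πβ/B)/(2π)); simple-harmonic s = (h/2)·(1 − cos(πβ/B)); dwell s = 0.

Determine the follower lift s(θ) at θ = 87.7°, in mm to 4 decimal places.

seg 1 [0°–71.6°] cycloidal, h=28: full span → s += 28 → s = 28.0000
seg 2 [71.6°–129.2°] uniform, h=16: θ=87.7° here. β=16.1, B=57.6. 16·16.1/57.6 = 4.4722 → s = 32.4722

32.4722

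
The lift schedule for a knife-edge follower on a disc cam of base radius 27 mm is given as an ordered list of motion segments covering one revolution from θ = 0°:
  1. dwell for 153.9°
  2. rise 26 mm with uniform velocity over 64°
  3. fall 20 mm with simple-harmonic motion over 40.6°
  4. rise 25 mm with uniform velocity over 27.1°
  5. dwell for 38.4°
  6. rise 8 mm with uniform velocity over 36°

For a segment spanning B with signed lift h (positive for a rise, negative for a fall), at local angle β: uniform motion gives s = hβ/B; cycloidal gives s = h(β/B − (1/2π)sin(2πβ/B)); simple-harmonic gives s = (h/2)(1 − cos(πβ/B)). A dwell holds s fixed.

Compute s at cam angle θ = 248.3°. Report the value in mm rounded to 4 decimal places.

seg 1 [0°–153.9°] dwell: s stays 0.0000
seg 2 [153.9°–217.9°] uniform, h=26: full span → s += 26 → s = 26.0000
seg 3 [217.9°–258.5°] simple-harmonic, h=-20: θ=248.3° here. β=30.4, B=40.6. -20/2·(1 − cos(π·0.7488)) = -17.0437 → s = 8.9563

8.9563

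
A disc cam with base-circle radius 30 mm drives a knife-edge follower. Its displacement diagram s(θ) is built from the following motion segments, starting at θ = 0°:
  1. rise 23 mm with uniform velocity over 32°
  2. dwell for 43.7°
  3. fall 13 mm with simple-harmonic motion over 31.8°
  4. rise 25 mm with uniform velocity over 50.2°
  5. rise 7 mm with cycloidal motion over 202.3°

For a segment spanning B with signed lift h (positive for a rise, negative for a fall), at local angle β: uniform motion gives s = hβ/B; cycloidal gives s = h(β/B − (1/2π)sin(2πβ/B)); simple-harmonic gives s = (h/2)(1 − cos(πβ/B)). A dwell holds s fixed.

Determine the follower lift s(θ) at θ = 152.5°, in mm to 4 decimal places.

seg 1 [0°–32°] uniform, h=23: full span → s += 23 → s = 23.0000
seg 2 [32°–75.7°] dwell: s stays 23.0000
seg 3 [75.7°–107.5°] simple-harmonic, h=-13: full span → s += -13 → s = 10.0000
seg 4 [107.5°–157.7°] uniform, h=25: θ=152.5° here. β=45, B=50.2. 25·45/50.2 = 22.4104 → s = 32.4104

32.4104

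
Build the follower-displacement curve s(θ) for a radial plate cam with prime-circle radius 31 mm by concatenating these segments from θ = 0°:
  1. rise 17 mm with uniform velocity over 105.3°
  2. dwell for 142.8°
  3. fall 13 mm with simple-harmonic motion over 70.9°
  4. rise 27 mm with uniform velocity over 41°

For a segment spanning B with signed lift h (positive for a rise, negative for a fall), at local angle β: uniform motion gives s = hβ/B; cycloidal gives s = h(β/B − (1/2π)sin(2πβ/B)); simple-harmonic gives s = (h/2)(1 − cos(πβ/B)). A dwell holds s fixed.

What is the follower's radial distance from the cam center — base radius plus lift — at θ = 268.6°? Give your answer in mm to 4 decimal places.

seg 1 [0°–105.3°] uniform, h=17: full span → s += 17 → s = 17.0000
seg 2 [105.3°–248.1°] dwell: s stays 17.0000
seg 3 [248.1°–319°] simple-harmonic, h=-13: θ=268.6° here. β=20.5, B=70.9. -13/2·(1 − cos(π·0.2891)) = -2.5022 → s = 14.4978
radial distance = base radius + s = 31 + 14.4978 = 45.4978

45.4978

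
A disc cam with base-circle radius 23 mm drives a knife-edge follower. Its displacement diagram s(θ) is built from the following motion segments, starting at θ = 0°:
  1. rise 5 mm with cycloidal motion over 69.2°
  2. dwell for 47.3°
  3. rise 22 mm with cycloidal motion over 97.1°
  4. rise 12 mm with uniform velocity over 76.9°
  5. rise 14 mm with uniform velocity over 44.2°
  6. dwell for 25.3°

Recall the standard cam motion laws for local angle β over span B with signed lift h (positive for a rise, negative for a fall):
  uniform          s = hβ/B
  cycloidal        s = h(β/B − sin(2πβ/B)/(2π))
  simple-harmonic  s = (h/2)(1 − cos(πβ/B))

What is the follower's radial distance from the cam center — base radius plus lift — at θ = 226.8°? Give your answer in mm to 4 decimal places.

seg 1 [0°–69.2°] cycloidal, h=5: full span → s += 5 → s = 5.0000
seg 2 [69.2°–116.5°] dwell: s stays 5.0000
seg 3 [116.5°–213.6°] cycloidal, h=22: full span → s += 22 → s = 27.0000
seg 4 [213.6°–290.5°] uniform, h=12: θ=226.8° here. β=13.2, B=76.9. 12·13.2/76.9 = 2.0598 → s = 29.0598
radial distance = base radius + s = 23 + 29.0598 = 52.0598

52.0598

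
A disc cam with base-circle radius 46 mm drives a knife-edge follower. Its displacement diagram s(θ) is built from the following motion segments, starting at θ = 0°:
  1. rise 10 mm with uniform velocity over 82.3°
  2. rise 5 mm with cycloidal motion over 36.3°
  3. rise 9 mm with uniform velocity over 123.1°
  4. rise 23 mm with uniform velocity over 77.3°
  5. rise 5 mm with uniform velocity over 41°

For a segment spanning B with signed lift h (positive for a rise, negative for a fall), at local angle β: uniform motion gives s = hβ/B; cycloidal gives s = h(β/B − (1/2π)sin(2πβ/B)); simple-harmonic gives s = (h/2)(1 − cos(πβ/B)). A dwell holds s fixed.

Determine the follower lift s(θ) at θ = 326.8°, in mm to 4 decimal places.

seg 1 [0°–82.3°] uniform, h=10: full span → s += 10 → s = 10.0000
seg 2 [82.3°–118.6°] cycloidal, h=5: full span → s += 5 → s = 15.0000
seg 3 [118.6°–241.7°] uniform, h=9: full span → s += 9 → s = 24.0000
seg 4 [241.7°–319°] uniform, h=23: full span → s += 23 → s = 47.0000
seg 5 [319°–360°] uniform, h=5: θ=326.8° here. β=7.8, B=41. 5·7.8/41 = 0.9512 → s = 47.9512

47.9512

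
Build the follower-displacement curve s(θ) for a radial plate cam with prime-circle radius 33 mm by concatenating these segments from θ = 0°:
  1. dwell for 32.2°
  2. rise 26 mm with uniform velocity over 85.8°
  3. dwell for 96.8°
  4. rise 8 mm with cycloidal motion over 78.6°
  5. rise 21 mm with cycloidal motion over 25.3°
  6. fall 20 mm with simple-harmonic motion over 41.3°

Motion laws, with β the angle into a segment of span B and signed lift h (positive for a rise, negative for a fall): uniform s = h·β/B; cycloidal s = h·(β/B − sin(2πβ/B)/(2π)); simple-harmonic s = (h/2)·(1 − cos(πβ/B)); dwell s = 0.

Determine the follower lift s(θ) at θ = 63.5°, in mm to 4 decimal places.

seg 1 [0°–32.2°] dwell: s stays 0.0000
seg 2 [32.2°–118°] uniform, h=26: θ=63.5° here. β=31.3, B=85.8. 26·31.3/85.8 = 9.4848 → s = 9.4848

9.4848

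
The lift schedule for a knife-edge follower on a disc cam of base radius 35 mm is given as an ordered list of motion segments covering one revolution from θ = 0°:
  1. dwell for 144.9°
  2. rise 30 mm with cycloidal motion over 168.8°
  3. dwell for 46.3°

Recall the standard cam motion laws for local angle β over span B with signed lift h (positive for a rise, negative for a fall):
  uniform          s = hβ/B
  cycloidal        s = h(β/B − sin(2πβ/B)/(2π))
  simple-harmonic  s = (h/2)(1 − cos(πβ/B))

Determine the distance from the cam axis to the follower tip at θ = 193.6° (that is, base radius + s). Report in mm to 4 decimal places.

seg 1 [0°–144.9°] dwell: s stays 0.0000
seg 2 [144.9°–313.7°] cycloidal, h=30: θ=193.6° here. β=48.7, B=168.8. 30·(0.2885 − sin(2π·0.2885)/(2π)) = 4.0196 → s = 4.0196
radial distance = base radius + s = 35 + 4.0196 = 39.0196

39.0196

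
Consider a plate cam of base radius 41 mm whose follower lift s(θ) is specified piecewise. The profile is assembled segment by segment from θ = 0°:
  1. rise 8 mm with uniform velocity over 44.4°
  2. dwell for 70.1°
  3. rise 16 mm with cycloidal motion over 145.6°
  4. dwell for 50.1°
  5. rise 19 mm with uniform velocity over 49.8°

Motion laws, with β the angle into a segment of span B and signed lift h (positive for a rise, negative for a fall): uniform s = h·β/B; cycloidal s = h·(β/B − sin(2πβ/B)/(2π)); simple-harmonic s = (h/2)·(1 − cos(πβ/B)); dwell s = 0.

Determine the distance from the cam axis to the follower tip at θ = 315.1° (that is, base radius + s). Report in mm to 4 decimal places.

seg 1 [0°–44.4°] uniform, h=8: full span → s += 8 → s = 8.0000
seg 2 [44.4°–114.5°] dwell: s stays 8.0000
seg 3 [114.5°–260.1°] cycloidal, h=16: full span → s += 16 → s = 24.0000
seg 4 [260.1°–310.2°] dwell: s stays 24.0000
seg 5 [310.2°–360°] uniform, h=19: θ=315.1° here. β=4.9, B=49.8. 19·4.9/49.8 = 1.8695 → s = 25.8695
radial distance = base radius + s = 41 + 25.8695 = 66.8695

66.8695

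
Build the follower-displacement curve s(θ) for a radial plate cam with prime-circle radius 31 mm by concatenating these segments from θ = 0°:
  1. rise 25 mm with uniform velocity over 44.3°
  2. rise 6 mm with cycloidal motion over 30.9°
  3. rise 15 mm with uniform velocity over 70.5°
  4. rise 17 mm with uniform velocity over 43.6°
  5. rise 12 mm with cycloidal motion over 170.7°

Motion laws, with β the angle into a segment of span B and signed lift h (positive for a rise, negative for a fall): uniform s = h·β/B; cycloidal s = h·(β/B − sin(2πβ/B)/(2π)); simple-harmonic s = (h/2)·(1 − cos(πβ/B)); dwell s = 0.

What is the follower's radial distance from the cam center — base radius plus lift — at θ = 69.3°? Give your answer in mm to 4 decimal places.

seg 1 [0°–44.3°] uniform, h=25: full span → s += 25 → s = 25.0000
seg 2 [44.3°–75.2°] cycloidal, h=6: θ=69.3° here. β=25, B=30.9. 6·(0.8091 − sin(2π·0.8091)/(2π)) = 5.7443 → s = 30.7443
radial distance = base radius + s = 31 + 30.7443 = 61.7443

61.7443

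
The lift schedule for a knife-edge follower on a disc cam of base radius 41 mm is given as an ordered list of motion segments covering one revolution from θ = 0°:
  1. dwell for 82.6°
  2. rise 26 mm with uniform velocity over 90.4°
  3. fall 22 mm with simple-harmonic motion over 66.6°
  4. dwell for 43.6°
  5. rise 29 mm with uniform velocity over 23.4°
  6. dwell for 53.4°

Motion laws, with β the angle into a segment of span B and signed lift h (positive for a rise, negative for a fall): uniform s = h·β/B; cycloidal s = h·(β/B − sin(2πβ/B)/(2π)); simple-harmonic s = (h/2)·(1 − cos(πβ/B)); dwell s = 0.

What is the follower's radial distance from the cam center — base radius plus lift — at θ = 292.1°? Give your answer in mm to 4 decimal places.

seg 1 [0°–82.6°] dwell: s stays 0.0000
seg 2 [82.6°–173°] uniform, h=26: full span → s += 26 → s = 26.0000
seg 3 [173°–239.6°] simple-harmonic, h=-22: full span → s += -22 → s = 4.0000
seg 4 [239.6°–283.2°] dwell: s stays 4.0000
seg 5 [283.2°–306.6°] uniform, h=29: θ=292.1° here. β=8.9, B=23.4. 29·8.9/23.4 = 11.0299 → s = 15.0299
radial distance = base radius + s = 41 + 15.0299 = 56.0299

56.0299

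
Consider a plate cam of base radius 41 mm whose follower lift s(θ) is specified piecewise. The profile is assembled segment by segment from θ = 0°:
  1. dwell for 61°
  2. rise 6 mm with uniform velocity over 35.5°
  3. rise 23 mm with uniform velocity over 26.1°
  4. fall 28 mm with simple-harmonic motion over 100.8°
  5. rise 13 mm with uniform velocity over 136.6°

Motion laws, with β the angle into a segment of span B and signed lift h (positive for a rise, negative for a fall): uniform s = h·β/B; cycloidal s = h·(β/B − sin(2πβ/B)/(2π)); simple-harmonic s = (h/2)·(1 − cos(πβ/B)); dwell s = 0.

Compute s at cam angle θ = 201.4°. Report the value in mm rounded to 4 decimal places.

seg 1 [0°–61°] dwell: s stays 0.0000
seg 2 [61°–96.5°] uniform, h=6: full span → s += 6 → s = 6.0000
seg 3 [96.5°–122.6°] uniform, h=23: full span → s += 23 → s = 29.0000
seg 4 [122.6°–223.4°] simple-harmonic, h=-28: θ=201.4° here. β=78.8, B=100.8. -28/2·(1 − cos(π·0.7817)) = -24.8360 → s = 4.1640

4.1640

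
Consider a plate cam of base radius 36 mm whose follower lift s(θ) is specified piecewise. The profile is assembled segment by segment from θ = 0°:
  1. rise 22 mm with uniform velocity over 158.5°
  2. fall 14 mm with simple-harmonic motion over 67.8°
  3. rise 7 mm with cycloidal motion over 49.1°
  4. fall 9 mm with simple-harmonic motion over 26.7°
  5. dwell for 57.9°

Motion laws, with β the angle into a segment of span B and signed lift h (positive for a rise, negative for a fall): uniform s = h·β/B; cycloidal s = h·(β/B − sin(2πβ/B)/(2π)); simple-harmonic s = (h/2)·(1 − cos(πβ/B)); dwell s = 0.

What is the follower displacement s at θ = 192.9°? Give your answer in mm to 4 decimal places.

seg 1 [0°–158.5°] uniform, h=22: full span → s += 22 → s = 22.0000
seg 2 [158.5°–226.3°] simple-harmonic, h=-14: θ=192.9° here. β=34.4, B=67.8. -14/2·(1 − cos(π·0.5074)) = -7.1622 → s = 14.8378

14.8378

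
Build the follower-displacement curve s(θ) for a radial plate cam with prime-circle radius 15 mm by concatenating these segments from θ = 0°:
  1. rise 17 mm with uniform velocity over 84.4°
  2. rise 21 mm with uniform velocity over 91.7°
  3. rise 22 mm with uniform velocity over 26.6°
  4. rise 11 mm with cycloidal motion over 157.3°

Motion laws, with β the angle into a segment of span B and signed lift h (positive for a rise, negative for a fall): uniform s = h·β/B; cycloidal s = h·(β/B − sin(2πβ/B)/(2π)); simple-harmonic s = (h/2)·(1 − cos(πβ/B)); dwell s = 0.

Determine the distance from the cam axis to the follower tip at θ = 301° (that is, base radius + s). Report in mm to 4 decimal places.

seg 1 [0°–84.4°] uniform, h=17: full span → s += 17 → s = 17.0000
seg 2 [84.4°–176.1°] uniform, h=21: full span → s += 21 → s = 38.0000
seg 3 [176.1°–202.7°] uniform, h=22: full span → s += 22 → s = 60.0000
seg 4 [202.7°–360°] cycloidal, h=11: θ=301° here. β=98.3, B=157.3. 11·(0.6249 − sin(2π·0.6249)/(2π)) = 8.1114 → s = 68.1114
radial distance = base radius + s = 15 + 68.1114 = 83.1114

83.1114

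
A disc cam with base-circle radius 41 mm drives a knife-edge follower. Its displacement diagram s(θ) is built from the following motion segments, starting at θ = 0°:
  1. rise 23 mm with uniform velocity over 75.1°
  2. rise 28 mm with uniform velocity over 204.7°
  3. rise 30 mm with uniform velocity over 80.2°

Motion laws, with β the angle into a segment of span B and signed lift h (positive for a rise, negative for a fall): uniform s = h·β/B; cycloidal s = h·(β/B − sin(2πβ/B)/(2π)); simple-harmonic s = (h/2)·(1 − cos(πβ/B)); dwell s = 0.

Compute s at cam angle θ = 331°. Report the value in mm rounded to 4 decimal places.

seg 1 [0°–75.1°] uniform, h=23: full span → s += 23 → s = 23.0000
seg 2 [75.1°–279.8°] uniform, h=28: full span → s += 28 → s = 51.0000
seg 3 [279.8°–360°] uniform, h=30: θ=331° here. β=51.2, B=80.2. 30·51.2/80.2 = 19.1521 → s = 70.1521

70.1521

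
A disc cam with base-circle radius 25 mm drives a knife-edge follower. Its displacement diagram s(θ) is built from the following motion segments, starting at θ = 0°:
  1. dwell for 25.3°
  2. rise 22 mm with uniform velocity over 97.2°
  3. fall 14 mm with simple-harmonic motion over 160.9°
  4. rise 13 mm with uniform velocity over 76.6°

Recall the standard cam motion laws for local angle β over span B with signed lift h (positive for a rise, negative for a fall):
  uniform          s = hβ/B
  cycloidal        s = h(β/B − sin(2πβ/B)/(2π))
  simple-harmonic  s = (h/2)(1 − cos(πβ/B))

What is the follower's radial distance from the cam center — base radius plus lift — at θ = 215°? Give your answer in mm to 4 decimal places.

seg 1 [0°–25.3°] dwell: s stays 0.0000
seg 2 [25.3°–122.5°] uniform, h=22: full span → s += 22 → s = 22.0000
seg 3 [122.5°–283.4°] simple-harmonic, h=-14: θ=215° here. β=92.5, B=160.9. -14/2·(1 − cos(π·0.5749)) = -8.6318 → s = 13.3682
radial distance = base radius + s = 25 + 13.3682 = 38.3682

38.3682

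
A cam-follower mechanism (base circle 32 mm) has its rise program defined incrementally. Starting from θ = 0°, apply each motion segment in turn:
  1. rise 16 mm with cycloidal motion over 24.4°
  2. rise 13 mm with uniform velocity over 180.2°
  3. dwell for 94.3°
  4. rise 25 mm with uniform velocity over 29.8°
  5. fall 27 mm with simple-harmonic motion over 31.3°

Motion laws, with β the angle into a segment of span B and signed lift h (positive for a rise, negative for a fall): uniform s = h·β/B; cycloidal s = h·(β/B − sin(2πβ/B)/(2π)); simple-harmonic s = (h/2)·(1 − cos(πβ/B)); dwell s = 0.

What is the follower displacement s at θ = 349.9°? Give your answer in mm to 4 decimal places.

seg 1 [0°–24.4°] cycloidal, h=16: full span → s += 16 → s = 16.0000
seg 2 [24.4°–204.6°] uniform, h=13: full span → s += 13 → s = 29.0000
seg 3 [204.6°–298.9°] dwell: s stays 29.0000
seg 4 [298.9°–328.7°] uniform, h=25: full span → s += 25 → s = 54.0000
seg 5 [328.7°–360°] simple-harmonic, h=-27: θ=349.9° here. β=21.2, B=31.3. -27/2·(1 − cos(π·0.6773)) = -20.6373 → s = 33.3627

33.3627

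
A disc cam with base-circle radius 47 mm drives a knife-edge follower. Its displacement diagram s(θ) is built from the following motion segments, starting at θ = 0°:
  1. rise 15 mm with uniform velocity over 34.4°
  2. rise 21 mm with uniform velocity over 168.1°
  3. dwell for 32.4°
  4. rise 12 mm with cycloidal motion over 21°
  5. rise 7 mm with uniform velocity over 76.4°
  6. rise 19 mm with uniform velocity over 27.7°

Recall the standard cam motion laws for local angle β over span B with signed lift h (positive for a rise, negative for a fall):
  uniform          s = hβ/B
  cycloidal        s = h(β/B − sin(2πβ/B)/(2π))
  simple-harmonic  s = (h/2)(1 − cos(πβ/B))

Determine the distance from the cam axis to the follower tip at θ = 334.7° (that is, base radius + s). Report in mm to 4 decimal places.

seg 1 [0°–34.4°] uniform, h=15: full span → s += 15 → s = 15.0000
seg 2 [34.4°–202.5°] uniform, h=21: full span → s += 21 → s = 36.0000
seg 3 [202.5°–234.9°] dwell: s stays 36.0000
seg 4 [234.9°–255.9°] cycloidal, h=12: full span → s += 12 → s = 48.0000
seg 5 [255.9°–332.3°] uniform, h=7: full span → s += 7 → s = 55.0000
seg 6 [332.3°–360°] uniform, h=19: θ=334.7° here. β=2.4, B=27.7. 19·2.4/27.7 = 1.6462 → s = 56.6462
radial distance = base radius + s = 47 + 56.6462 = 103.6462

103.6462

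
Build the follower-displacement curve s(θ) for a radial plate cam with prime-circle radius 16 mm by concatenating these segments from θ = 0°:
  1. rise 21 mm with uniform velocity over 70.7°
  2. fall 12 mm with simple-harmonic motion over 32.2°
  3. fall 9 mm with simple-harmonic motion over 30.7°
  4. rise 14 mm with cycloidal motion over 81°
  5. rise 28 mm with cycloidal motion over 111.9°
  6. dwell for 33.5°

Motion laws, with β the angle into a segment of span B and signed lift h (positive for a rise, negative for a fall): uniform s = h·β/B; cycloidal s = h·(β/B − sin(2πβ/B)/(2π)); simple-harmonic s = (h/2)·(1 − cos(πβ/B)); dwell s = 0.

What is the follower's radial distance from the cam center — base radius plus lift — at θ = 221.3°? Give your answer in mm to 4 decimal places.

seg 1 [0°–70.7°] uniform, h=21: full span → s += 21 → s = 21.0000
seg 2 [70.7°–102.9°] simple-harmonic, h=-12: full span → s += -12 → s = 9.0000
seg 3 [102.9°–133.6°] simple-harmonic, h=-9: full span → s += -9 → s = 0.0000
seg 4 [133.6°–214.6°] cycloidal, h=14: full span → s += 14 → s = 14.0000
seg 5 [214.6°–326.5°] cycloidal, h=28: θ=221.3° here. β=6.7, B=111.9. 28·(0.0599 − sin(2π·0.0599)/(2π)) = 0.0393 → s = 14.0393
radial distance = base radius + s = 16 + 14.0393 = 30.0393

30.0393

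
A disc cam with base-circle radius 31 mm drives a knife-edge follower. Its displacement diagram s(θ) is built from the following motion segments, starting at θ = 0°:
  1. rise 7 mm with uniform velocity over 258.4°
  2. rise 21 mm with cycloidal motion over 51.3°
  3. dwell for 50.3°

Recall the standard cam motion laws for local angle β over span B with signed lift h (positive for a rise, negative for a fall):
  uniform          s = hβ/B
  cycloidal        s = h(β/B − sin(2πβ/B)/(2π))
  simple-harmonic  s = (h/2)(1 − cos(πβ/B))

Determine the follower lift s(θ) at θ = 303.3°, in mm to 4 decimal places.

seg 1 [0°–258.4°] uniform, h=7: full span → s += 7 → s = 7.0000
seg 2 [258.4°–309.7°] cycloidal, h=21: θ=303.3° here. β=44.9, B=51.3. 21·(0.8752 − sin(2π·0.8752)/(2π)) = 20.7398 → s = 27.7398

27.7398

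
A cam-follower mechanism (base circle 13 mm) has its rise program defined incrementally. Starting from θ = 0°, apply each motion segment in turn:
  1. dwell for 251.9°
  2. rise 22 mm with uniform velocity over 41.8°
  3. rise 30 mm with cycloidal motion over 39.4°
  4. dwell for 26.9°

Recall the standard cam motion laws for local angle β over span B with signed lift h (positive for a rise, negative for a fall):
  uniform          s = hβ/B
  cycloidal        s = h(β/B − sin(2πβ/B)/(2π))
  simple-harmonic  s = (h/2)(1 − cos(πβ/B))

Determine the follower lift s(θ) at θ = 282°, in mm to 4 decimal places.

seg 1 [0°–251.9°] dwell: s stays 0.0000
seg 2 [251.9°–293.7°] uniform, h=22: θ=282° here. β=30.1, B=41.8. 22·30.1/41.8 = 15.8421 → s = 15.8421

15.8421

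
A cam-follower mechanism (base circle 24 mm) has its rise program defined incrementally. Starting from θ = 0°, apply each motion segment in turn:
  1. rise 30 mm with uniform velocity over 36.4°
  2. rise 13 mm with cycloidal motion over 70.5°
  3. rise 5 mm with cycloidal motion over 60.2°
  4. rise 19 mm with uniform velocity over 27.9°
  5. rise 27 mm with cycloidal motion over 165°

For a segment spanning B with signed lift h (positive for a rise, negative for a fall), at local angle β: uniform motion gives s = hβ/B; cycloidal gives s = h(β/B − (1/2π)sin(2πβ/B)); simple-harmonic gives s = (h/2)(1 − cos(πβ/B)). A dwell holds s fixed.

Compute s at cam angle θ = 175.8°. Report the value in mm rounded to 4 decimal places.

seg 1 [0°–36.4°] uniform, h=30: full span → s += 30 → s = 30.0000
seg 2 [36.4°–106.9°] cycloidal, h=13: full span → s += 13 → s = 43.0000
seg 3 [106.9°–167.1°] cycloidal, h=5: full span → s += 5 → s = 48.0000
seg 4 [167.1°–195°] uniform, h=19: θ=175.8° here. β=8.7, B=27.9. 19·8.7/27.9 = 5.9247 → s = 53.9247

53.9247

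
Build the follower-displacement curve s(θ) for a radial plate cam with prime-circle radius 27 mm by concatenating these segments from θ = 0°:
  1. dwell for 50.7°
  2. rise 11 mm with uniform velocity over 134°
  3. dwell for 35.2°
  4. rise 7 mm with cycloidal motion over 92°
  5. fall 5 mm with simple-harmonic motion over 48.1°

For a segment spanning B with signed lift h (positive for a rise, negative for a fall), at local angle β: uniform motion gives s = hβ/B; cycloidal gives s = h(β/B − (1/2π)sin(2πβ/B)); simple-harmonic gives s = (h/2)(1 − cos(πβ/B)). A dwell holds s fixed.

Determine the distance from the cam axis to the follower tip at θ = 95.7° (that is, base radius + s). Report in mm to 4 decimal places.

seg 1 [0°–50.7°] dwell: s stays 0.0000
seg 2 [50.7°–184.7°] uniform, h=11: θ=95.7° here. β=45, B=134. 11·45/134 = 3.6940 → s = 3.6940
radial distance = base radius + s = 27 + 3.6940 = 30.6940

30.6940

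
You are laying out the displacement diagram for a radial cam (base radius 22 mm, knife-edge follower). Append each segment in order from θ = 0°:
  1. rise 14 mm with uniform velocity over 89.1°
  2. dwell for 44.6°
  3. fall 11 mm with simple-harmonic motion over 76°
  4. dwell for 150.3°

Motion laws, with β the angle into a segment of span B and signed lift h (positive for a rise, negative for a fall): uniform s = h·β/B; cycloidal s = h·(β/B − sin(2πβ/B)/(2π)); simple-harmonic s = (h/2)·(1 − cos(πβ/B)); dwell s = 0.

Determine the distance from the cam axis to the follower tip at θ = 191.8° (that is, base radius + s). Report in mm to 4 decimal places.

seg 1 [0°–89.1°] uniform, h=14: full span → s += 14 → s = 14.0000
seg 2 [89.1°–133.7°] dwell: s stays 14.0000
seg 3 [133.7°–209.7°] simple-harmonic, h=-11: θ=191.8° here. β=58.1, B=76. -11/2·(1 − cos(π·0.7645)) = -9.5618 → s = 4.4382
radial distance = base radius + s = 22 + 4.4382 = 26.4382

26.4382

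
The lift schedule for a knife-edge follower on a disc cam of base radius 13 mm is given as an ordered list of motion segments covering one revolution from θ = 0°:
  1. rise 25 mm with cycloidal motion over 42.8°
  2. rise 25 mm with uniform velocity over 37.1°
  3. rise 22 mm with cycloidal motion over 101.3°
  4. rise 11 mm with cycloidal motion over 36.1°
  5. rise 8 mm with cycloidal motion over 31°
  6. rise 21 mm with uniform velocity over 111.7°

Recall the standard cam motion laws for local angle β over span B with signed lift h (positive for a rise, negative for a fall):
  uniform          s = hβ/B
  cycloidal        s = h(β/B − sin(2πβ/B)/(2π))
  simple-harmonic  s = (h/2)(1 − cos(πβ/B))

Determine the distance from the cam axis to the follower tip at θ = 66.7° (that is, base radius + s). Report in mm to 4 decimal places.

seg 1 [0°–42.8°] cycloidal, h=25: full span → s += 25 → s = 25.0000
seg 2 [42.8°–79.9°] uniform, h=25: θ=66.7° here. β=23.9, B=37.1. 25·23.9/37.1 = 16.1051 → s = 41.1051
radial distance = base radius + s = 13 + 41.1051 = 54.1051

54.1051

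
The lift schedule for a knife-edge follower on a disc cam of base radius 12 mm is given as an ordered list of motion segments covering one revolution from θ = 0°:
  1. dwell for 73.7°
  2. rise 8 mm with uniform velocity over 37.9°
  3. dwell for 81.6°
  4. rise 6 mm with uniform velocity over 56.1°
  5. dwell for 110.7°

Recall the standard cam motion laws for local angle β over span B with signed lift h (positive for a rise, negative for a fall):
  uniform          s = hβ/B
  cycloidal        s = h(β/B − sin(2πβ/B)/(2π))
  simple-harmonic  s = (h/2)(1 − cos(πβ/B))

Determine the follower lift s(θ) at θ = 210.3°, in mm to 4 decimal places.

seg 1 [0°–73.7°] dwell: s stays 0.0000
seg 2 [73.7°–111.6°] uniform, h=8: full span → s += 8 → s = 8.0000
seg 3 [111.6°–193.2°] dwell: s stays 8.0000
seg 4 [193.2°–249.3°] uniform, h=6: θ=210.3° here. β=17.1, B=56.1. 6·17.1/56.1 = 1.8289 → s = 9.8289

9.8289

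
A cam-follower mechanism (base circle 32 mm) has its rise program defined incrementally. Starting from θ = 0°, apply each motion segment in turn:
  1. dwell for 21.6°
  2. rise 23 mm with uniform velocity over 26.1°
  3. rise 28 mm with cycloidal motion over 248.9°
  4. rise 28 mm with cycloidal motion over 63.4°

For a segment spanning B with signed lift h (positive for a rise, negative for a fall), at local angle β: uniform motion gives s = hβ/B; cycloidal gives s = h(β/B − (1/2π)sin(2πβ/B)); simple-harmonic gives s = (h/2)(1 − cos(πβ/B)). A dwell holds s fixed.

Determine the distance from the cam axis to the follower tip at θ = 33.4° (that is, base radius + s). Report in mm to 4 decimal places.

seg 1 [0°–21.6°] dwell: s stays 0.0000
seg 2 [21.6°–47.7°] uniform, h=23: θ=33.4° here. β=11.8, B=26.1. 23·11.8/26.1 = 10.3985 → s = 10.3985
radial distance = base radius + s = 32 + 10.3985 = 42.3985

42.3985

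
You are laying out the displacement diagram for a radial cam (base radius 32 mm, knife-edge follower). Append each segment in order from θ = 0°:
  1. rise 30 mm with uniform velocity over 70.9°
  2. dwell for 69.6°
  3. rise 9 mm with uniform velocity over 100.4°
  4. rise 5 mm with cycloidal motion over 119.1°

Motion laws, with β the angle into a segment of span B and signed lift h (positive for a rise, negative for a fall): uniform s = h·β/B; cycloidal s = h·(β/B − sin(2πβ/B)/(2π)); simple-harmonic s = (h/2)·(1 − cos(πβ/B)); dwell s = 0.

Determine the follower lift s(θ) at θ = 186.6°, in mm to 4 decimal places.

seg 1 [0°–70.9°] uniform, h=30: full span → s += 30 → s = 30.0000
seg 2 [70.9°–140.5°] dwell: s stays 30.0000
seg 3 [140.5°–240.9°] uniform, h=9: θ=186.6° here. β=46.1, B=100.4. 9·46.1/100.4 = 4.1325 → s = 34.1325

34.1325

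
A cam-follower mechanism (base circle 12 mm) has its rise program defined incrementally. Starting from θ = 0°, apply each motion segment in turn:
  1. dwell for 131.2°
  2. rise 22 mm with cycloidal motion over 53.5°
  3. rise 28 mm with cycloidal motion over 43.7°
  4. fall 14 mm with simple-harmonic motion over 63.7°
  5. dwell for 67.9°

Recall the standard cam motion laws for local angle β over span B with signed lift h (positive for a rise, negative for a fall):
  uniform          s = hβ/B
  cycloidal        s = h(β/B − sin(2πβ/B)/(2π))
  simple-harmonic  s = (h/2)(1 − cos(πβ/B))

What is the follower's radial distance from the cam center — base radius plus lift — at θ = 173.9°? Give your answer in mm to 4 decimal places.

seg 1 [0°–131.2°] dwell: s stays 0.0000
seg 2 [131.2°–184.7°] cycloidal, h=22: θ=173.9° here. β=42.7, B=53.5. 22·(0.7981 − sin(2π·0.7981)/(2π)) = 20.9014 → s = 20.9014
radial distance = base radius + s = 12 + 20.9014 = 32.9014

32.9014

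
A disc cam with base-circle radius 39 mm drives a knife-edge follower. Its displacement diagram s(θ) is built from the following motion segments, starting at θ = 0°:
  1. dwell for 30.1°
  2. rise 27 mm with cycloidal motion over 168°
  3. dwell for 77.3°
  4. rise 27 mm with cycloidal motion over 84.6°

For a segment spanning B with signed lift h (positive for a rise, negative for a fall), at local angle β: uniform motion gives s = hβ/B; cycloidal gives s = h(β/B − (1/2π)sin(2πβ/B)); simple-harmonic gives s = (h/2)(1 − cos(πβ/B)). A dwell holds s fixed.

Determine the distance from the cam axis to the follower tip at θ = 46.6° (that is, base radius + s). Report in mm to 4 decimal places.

seg 1 [0°–30.1°] dwell: s stays 0.0000
seg 2 [30.1°–198.1°] cycloidal, h=27: θ=46.6° here. β=16.5, B=168. 27·(0.0982 − sin(2π·0.0982)/(2π)) = 0.1651 → s = 0.1651
radial distance = base radius + s = 39 + 0.1651 = 39.1651

39.1651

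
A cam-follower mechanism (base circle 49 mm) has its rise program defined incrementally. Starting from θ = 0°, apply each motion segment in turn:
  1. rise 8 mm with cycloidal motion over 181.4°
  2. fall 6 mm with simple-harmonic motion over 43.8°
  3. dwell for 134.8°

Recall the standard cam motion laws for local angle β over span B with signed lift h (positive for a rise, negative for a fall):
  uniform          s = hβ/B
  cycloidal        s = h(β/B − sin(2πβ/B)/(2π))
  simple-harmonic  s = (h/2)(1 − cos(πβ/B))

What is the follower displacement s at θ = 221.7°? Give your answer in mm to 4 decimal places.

seg 1 [0°–181.4°] cycloidal, h=8: full span → s += 8 → s = 8.0000
seg 2 [181.4°–225.2°] simple-harmonic, h=-6: θ=221.7° here. β=40.3, B=43.8. -6/2·(1 − cos(π·0.9201)) = -5.9060 → s = 2.0940

2.0940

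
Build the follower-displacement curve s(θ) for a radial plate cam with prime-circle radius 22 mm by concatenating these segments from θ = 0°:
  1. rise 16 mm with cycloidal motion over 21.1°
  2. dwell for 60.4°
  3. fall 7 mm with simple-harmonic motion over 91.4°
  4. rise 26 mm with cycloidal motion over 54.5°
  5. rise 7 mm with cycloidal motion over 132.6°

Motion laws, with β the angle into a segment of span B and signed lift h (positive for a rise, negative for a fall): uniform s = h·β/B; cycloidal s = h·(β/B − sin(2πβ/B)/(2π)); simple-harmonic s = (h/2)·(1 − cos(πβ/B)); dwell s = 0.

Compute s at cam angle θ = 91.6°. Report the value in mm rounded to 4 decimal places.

seg 1 [0°–21.1°] cycloidal, h=16: full span → s += 16 → s = 16.0000
seg 2 [21.1°–81.5°] dwell: s stays 16.0000
seg 3 [81.5°–172.9°] simple-harmonic, h=-7: θ=91.6° here. β=10.1, B=91.4. -7/2·(1 − cos(π·0.1105)) = -0.2088 → s = 15.7912

15.7912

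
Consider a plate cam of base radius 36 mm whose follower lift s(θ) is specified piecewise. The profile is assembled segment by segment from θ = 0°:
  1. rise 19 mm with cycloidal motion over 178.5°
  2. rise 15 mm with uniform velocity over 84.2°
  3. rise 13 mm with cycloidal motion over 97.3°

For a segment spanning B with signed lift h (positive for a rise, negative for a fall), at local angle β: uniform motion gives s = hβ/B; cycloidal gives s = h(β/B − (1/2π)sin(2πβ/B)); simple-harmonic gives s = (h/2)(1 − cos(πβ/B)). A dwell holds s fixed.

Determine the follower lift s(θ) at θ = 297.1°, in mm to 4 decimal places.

seg 1 [0°–178.5°] cycloidal, h=19: full span → s += 19 → s = 19.0000
seg 2 [178.5°–262.7°] uniform, h=15: full span → s += 15 → s = 34.0000
seg 3 [262.7°–360°] cycloidal, h=13: θ=297.1° here. β=34.4, B=97.3. 13·(0.3535 − sin(2π·0.3535)/(2π)) = 2.9497 → s = 36.9497

36.9497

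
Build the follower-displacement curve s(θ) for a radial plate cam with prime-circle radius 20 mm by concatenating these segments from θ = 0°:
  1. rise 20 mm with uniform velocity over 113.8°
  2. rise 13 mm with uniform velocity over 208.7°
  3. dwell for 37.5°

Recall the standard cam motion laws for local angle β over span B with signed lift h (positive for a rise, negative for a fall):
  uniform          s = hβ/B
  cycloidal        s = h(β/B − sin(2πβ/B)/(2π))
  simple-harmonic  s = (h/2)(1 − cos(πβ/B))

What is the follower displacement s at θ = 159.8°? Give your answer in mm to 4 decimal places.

seg 1 [0°–113.8°] uniform, h=20: full span → s += 20 → s = 20.0000
seg 2 [113.8°–322.5°] uniform, h=13: θ=159.8° here. β=46, B=208.7. 13·46/208.7 = 2.8654 → s = 22.8654

22.8654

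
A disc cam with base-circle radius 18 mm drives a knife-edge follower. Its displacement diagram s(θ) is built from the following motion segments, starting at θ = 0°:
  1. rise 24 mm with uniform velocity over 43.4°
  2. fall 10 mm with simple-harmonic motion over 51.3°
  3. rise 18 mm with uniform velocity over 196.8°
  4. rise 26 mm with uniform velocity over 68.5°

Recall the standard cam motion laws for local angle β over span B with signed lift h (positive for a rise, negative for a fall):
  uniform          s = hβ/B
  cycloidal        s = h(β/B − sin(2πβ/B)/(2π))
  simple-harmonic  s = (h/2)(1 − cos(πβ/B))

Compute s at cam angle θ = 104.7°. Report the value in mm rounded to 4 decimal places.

seg 1 [0°–43.4°] uniform, h=24: full span → s += 24 → s = 24.0000
seg 2 [43.4°–94.7°] simple-harmonic, h=-10: full span → s += -10 → s = 14.0000
seg 3 [94.7°–291.5°] uniform, h=18: θ=104.7° here. β=10, B=196.8. 18·10/196.8 = 0.9146 → s = 14.9146

14.9146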